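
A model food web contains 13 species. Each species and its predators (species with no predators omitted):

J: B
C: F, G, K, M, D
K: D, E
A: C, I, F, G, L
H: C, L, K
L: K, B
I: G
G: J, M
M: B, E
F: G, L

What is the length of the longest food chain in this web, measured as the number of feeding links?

5 links

One longest chain: A → C → F → L → K → D.
It has 6 species and 5 links.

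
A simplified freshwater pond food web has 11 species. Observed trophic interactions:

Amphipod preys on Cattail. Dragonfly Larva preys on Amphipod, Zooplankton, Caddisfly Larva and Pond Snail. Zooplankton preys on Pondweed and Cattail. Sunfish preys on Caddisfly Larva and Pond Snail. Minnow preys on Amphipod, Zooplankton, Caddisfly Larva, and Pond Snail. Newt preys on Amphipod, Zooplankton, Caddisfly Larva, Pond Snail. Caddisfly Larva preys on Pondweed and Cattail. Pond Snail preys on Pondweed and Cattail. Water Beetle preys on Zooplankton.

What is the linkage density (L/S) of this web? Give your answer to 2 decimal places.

L/S = 2.00

There are L = 22 links among S = 11 species.
L/S = 22/11 = 2.0000 ≈ 2.00.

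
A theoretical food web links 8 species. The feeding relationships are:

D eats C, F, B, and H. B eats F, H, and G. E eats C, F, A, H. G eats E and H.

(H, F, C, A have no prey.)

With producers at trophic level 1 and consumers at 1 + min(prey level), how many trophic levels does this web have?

2

Producers (level 1): H, F, C, A.
Following each consumer down to its lowest-level prey: H → G (levels 1 through 2).
All prey of G (H 1, E 2) are at level 1 or above, so G is at level 1 + 1 = 2.
Every consumer has at least one prey at level 1 or below, so none exceeds level 2.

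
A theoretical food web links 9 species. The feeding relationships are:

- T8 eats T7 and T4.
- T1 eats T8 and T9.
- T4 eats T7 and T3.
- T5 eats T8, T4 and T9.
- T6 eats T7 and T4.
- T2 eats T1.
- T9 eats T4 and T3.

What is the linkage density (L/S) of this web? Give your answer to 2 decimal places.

L/S = 1.56

There are L = 14 links among S = 9 species.
L/S = 14/9 = 1.5556 ≈ 1.56.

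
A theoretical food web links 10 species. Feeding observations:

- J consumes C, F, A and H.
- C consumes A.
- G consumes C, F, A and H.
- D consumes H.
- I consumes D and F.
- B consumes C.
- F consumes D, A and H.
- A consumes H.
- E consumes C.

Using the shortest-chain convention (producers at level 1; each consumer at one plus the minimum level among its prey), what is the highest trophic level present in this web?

Producers (level 1): H.
Following each consumer down to its lowest-level prey: H → A → C → E (levels 1 through 4).
All prey of E (C 3) are at level 3 or above, so E is at level 1 + 3 = 4.
Every consumer has at least one prey at level 3 or below, so none exceeds level 4.

4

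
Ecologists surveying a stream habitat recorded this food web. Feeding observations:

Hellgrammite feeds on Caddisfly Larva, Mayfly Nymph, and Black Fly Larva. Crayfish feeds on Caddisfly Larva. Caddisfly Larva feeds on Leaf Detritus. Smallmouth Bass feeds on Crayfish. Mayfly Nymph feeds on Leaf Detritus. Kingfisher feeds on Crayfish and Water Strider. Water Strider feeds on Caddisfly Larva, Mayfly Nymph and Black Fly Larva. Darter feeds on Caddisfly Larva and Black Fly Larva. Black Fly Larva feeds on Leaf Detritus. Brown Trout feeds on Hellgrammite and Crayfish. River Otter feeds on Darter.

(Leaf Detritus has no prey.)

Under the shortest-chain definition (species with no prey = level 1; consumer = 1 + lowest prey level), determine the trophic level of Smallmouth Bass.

Leaf Detritus has no prey (basal) → level 1.
Caddisfly Larva eats Leaf Detritus → level 2.
Crayfish eats Caddisfly Larva → level 3.
Smallmouth Bass eats Crayfish → level 4.
No prey of Smallmouth Bass is below level 3, so 4 is the minimum.

Trophic level 4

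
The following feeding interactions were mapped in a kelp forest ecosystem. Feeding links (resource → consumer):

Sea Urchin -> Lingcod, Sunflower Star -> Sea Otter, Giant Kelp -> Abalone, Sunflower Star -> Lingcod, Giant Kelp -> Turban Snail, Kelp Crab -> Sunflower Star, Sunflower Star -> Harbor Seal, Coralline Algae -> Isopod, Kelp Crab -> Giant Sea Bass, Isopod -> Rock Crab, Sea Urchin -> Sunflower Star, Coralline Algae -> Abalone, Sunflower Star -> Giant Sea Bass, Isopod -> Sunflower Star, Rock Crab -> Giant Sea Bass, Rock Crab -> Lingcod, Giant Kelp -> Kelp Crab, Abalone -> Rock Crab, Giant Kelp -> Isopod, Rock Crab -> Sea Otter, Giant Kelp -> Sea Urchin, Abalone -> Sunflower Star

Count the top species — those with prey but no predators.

5

Top species (has prey, but nothing eats it): Turban Snail, Lingcod, Sea Otter, Harbor Seal, Giant Sea Bass.
Count: 5.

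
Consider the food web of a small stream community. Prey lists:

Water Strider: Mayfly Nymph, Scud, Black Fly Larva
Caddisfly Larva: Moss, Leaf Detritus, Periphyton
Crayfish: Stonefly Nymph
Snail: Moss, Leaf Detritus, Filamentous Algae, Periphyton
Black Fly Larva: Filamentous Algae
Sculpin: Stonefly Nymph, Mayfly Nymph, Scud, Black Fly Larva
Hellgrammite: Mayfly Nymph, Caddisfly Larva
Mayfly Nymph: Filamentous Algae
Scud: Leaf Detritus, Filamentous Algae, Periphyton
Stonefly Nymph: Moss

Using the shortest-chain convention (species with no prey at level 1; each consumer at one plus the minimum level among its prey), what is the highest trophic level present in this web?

3

Basal resources (level 1): Moss, Leaf Detritus, Filamentous Algae, Periphyton.
Following each consumer down to its lowest-level prey: Filamentous Algae → Mayfly Nymph → Hellgrammite (levels 1 through 3).
All prey of Hellgrammite (Mayfly Nymph 2, Caddisfly Larva 2) are at level 2 or above, so Hellgrammite is at level 1 + 2 = 3.
Every consumer has at least one prey at level 2 or below, so none exceeds level 3.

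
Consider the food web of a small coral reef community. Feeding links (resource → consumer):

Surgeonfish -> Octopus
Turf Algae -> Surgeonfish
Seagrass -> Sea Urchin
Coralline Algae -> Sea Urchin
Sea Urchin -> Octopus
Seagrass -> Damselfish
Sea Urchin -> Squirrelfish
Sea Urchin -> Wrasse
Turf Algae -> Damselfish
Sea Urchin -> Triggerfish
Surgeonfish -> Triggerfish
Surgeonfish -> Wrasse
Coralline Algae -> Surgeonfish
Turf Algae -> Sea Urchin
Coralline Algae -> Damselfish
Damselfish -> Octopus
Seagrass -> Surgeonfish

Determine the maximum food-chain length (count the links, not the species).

2 links

One longest chain: Turf Algae → Sea Urchin → Wrasse.
It has 3 species and 2 links.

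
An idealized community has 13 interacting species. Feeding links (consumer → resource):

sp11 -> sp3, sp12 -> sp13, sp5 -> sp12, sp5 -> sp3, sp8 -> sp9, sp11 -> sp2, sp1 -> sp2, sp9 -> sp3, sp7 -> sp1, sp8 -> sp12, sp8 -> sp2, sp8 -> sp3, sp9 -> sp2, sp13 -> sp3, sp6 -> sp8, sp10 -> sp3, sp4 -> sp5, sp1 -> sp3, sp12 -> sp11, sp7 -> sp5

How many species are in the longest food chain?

5 species

One longest chain: sp3 → sp11 → sp12 → sp8 → sp6.
It has 5 species and 4 links.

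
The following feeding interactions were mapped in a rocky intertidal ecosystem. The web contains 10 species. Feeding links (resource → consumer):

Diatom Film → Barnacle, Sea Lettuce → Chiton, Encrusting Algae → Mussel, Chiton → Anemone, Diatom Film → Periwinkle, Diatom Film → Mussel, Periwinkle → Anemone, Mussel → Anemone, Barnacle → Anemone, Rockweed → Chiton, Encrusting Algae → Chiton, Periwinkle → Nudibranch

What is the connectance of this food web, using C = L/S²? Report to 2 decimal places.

C = 0.12

The web has S = 10 species and L = 12 feeding links.
C = L / S² = 12 / 100 = 0.1200 ≈ 0.12.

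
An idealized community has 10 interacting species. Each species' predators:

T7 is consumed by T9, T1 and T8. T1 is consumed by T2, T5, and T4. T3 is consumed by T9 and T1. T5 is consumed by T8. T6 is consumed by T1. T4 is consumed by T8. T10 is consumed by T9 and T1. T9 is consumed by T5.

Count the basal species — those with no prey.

4

Basal species (no prey listed): T3, T7, T6, T10.
Count: 4.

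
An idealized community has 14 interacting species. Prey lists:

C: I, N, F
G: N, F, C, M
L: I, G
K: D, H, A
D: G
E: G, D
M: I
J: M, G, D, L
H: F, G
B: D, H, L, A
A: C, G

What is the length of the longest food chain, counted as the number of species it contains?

5 species

One longest chain: I → C → G → L → B.
It has 5 species and 4 links.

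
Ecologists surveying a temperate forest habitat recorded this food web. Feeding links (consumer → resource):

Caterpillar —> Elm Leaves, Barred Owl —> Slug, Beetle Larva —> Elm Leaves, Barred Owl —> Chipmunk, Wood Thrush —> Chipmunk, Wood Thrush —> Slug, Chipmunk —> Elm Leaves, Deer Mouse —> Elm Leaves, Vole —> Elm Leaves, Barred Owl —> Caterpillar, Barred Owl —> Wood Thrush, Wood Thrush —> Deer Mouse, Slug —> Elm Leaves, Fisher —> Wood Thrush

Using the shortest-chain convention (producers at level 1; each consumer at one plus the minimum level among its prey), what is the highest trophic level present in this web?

4

Producers (level 1): Elm Leaves.
Following each consumer down to its lowest-level prey: Elm Leaves → Chipmunk → Wood Thrush → Fisher (levels 1 through 4).
All prey of Fisher (Wood Thrush 3) are at level 3 or above, so Fisher is at level 1 + 3 = 4.
Every consumer has at least one prey at level 3 or below, so none exceeds level 4.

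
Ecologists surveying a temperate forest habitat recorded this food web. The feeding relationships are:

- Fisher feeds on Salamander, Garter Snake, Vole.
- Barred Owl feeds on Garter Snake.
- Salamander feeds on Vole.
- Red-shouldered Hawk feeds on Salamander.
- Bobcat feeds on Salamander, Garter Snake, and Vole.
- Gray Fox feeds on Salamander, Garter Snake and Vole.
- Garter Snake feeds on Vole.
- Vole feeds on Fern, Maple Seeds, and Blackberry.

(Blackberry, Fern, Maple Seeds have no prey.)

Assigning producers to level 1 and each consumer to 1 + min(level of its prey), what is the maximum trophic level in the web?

4

Producers (level 1): Blackberry, Fern, Maple Seeds.
Following each consumer down to its lowest-level prey: Blackberry → Vole → Salamander → Red-shouldered Hawk (levels 1 through 4).
All prey of Red-shouldered Hawk (Salamander 3) are at level 3 or above, so Red-shouldered Hawk is at level 1 + 3 = 4.
Every consumer has at least one prey at level 3 or below, so none exceeds level 4.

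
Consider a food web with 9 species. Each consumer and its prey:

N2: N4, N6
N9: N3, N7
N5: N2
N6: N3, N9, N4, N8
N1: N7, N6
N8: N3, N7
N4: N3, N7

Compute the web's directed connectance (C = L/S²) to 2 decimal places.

The web has S = 9 species and L = 15 feeding links.
C = L / S² = 15 / 81 = 0.1852 ≈ 0.19.

C = 0.19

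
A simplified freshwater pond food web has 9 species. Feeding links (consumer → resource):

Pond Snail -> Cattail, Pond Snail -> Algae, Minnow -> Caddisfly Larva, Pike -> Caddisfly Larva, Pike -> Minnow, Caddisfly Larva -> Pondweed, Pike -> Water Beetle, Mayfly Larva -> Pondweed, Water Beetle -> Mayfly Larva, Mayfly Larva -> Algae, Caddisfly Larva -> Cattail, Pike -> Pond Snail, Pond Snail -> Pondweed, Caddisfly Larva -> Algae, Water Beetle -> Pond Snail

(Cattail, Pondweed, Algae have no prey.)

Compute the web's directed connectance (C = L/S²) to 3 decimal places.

The web has S = 9 species and L = 15 feeding links.
C = L / S² = 15 / 81 = 0.1852 ≈ 0.185.

C = 0.185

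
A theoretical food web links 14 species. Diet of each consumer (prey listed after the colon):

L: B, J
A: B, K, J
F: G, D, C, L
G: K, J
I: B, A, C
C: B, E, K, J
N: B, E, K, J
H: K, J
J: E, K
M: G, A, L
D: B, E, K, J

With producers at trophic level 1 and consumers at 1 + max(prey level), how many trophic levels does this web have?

4

Producers (level 1): B, E, K.
E → J → A → M gives M level 4.
No species has a prey at level 4, so no species reaches level 5.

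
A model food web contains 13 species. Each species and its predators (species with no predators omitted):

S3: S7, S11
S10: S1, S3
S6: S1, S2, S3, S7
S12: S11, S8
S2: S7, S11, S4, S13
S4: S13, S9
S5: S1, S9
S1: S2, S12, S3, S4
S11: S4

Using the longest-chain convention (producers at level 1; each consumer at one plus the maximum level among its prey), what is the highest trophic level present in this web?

Producers (level 1): S6, S10, S5.
S6 → S1 → S2 → S11 → S4 → S9 gives S9 level 6.
No species has a prey at level 6, so no species reaches level 7.

6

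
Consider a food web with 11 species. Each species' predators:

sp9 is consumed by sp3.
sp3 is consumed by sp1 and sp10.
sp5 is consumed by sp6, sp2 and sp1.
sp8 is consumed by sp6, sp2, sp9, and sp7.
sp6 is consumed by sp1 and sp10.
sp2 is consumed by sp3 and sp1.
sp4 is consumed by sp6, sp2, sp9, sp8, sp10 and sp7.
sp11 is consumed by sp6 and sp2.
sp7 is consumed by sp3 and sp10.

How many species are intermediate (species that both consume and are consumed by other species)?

6

Intermediate species (has both prey and predators): sp8, sp2, sp7, sp6, sp9, sp3.
Count: 6.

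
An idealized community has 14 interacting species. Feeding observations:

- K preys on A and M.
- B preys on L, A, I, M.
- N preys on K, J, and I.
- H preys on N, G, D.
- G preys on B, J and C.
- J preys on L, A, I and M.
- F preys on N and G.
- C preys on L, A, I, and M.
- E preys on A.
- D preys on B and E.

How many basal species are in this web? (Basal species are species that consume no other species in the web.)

4

Basal species (no prey listed): A, M, I, L.
Count: 4.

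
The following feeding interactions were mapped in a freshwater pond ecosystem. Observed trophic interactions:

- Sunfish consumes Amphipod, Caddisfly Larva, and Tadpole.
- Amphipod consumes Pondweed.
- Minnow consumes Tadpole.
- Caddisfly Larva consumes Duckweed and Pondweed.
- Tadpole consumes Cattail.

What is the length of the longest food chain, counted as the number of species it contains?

3 species

One longest chain: Pondweed → Caddisfly Larva → Sunfish.
It has 3 species and 2 links.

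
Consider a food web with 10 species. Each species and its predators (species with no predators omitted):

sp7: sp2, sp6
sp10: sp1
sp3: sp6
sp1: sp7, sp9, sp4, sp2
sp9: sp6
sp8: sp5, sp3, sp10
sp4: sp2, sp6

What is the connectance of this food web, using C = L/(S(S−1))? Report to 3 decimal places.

C = 0.156

The web has S = 10 species and L = 14 feeding links.
C = L / (S(S−1)) = 14 / 90 = 0.1556 ≈ 0.156.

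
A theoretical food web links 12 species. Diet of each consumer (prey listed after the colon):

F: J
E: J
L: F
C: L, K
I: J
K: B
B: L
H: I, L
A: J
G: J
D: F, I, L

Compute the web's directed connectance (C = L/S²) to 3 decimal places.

C = 0.104

The web has S = 12 species and L = 15 feeding links.
C = L / S² = 15 / 144 = 0.1042 ≈ 0.104.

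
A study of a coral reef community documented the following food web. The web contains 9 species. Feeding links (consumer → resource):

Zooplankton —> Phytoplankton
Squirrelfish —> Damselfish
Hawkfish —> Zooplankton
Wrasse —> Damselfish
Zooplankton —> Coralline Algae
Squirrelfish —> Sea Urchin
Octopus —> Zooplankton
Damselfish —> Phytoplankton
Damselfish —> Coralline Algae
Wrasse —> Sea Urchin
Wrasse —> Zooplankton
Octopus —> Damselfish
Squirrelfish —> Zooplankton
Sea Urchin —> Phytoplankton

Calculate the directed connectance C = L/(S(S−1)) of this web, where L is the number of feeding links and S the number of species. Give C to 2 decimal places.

The web has S = 9 species and L = 14 feeding links.
C = L / (S(S−1)) = 14 / 72 = 0.1944 ≈ 0.19.

C = 0.19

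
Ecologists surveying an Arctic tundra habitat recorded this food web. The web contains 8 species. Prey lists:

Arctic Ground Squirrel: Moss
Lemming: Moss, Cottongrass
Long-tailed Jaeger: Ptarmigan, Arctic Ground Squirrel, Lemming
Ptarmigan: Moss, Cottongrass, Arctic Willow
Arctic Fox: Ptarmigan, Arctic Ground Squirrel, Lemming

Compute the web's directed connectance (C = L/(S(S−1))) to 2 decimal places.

C = 0.21

The web has S = 8 species and L = 12 feeding links.
C = L / (S(S−1)) = 12 / 56 = 0.2143 ≈ 0.21.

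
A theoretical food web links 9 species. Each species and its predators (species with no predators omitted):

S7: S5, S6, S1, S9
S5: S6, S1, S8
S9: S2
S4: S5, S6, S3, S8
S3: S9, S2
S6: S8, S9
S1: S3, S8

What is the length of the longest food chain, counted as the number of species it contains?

One longest chain: S4 → S5 → S1 → S3 → S9 → S2.
It has 6 species and 5 links.

6 species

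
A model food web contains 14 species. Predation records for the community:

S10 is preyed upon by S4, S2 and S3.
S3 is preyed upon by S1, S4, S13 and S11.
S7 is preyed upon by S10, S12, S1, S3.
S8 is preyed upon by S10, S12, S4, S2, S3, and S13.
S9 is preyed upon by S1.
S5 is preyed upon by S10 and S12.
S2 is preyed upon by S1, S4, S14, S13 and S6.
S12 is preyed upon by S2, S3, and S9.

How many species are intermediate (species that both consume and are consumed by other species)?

Intermediate species (has both prey and predators): S10, S12, S2, S3, S9.
Count: 5.

5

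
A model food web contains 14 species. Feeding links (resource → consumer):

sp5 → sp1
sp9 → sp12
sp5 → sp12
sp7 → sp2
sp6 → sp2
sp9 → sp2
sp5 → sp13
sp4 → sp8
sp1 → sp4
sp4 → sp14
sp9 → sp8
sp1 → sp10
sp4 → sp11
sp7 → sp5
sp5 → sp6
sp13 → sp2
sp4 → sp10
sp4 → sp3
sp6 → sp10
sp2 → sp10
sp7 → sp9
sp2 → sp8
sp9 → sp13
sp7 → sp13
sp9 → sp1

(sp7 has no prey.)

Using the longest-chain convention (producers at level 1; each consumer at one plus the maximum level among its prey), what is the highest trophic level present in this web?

5

Producers (level 1): sp7.
sp7 → sp5 → sp6 → sp2 → sp10 gives sp10 level 5.
No species has a prey at level 5, so no species reaches level 6.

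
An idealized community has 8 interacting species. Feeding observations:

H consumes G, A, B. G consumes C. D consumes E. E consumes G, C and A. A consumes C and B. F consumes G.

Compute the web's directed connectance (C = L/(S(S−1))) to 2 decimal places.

C = 0.20

The web has S = 8 species and L = 11 feeding links.
C = L / (S(S−1)) = 11 / 56 = 0.1964 ≈ 0.20.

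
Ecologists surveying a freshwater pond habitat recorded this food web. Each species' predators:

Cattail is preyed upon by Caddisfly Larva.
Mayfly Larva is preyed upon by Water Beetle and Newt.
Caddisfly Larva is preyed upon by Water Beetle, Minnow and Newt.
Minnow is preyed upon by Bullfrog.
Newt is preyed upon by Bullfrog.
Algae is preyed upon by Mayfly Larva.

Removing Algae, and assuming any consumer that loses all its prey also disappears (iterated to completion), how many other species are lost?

Remove Algae.
Round 1: Mayfly Larva (all prey gone) → extinct.
No further losses. Total secondary extinctions: 1.

1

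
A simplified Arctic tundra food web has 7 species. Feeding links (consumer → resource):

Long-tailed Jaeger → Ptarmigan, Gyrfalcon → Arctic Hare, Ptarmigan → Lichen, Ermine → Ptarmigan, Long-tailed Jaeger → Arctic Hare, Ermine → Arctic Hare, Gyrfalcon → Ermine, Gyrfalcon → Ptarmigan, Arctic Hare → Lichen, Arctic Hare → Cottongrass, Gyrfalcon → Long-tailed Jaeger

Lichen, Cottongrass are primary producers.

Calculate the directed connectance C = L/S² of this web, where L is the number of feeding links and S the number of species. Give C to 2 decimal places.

C = 0.22

The web has S = 7 species and L = 11 feeding links.
C = L / S² = 11 / 49 = 0.2245 ≈ 0.22.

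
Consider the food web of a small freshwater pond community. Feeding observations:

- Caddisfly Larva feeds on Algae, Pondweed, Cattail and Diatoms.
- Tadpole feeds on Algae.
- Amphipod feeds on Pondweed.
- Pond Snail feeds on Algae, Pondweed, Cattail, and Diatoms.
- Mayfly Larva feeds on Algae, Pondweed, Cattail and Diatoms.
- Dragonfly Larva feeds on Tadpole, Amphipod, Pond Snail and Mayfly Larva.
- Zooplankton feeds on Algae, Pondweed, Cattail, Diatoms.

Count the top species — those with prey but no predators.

3

Top species (has prey, but nothing eats it): Caddisfly Larva, Zooplankton, Dragonfly Larva.
Count: 3.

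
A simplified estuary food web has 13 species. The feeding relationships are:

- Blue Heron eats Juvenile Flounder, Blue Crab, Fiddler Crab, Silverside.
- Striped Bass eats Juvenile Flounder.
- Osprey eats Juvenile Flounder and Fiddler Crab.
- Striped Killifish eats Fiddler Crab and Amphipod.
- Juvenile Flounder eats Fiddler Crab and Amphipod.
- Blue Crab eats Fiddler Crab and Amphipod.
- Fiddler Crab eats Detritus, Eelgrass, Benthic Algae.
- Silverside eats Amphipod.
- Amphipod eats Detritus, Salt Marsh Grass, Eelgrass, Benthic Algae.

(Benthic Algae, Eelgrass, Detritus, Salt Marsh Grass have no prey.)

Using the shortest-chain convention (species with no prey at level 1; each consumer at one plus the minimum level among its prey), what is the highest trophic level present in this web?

4

Basal resources (level 1): Benthic Algae, Eelgrass, Detritus, Salt Marsh Grass.
Following each consumer down to its lowest-level prey: Benthic Algae → Fiddler Crab → Juvenile Flounder → Striped Bass (levels 1 through 4).
All prey of Striped Bass (Juvenile Flounder 3) are at level 3 or above, so Striped Bass is at level 1 + 3 = 4.
Every consumer has at least one prey at level 3 or below, so none exceeds level 4.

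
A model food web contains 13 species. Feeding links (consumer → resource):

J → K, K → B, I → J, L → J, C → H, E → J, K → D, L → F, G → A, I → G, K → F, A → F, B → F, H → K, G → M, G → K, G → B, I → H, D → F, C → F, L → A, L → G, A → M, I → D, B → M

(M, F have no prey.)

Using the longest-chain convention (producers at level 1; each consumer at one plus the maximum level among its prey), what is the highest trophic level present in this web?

5

Producers (level 1): M, F.
F → D → K → J → E gives E level 5.
No species has a prey at level 5, so no species reaches level 6.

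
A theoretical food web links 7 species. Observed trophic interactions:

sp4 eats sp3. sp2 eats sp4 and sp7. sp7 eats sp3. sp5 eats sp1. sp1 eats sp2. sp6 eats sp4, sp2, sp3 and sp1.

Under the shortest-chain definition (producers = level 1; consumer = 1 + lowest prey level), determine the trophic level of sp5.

sp3 is a producer → level 1.
sp7 eats sp3 → level 2.
sp2 eats sp7 → level 3.
sp1 eats sp2 → level 4.
sp5 eats sp1 → level 5.
No prey of sp5 is below level 4, so 5 is the minimum.

Trophic level 5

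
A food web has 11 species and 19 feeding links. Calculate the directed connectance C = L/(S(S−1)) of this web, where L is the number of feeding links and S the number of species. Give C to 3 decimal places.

The web has S = 11 species and L = 19 feeding links.
C = L / (S(S−1)) = 19 / 110 = 0.1727 ≈ 0.173.

C = 0.173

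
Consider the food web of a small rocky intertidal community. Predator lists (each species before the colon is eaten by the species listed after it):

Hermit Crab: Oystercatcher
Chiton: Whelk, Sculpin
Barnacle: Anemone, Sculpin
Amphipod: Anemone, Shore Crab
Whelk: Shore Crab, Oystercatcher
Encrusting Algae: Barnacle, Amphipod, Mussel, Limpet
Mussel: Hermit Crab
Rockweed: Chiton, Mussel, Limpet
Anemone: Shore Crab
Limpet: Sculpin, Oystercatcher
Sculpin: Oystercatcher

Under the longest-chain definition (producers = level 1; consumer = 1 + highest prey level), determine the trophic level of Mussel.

Rockweed is a producer → level 1.
Mussel eats Rockweed (level 1); other prey at levels: Encrusting Algae 1 → level 2.

Trophic level 2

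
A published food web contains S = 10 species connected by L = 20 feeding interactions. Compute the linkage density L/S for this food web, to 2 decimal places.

L/S = 2.00

There are L = 20 links among S = 10 species.
L/S = 20/10 = 2.0000 ≈ 2.00.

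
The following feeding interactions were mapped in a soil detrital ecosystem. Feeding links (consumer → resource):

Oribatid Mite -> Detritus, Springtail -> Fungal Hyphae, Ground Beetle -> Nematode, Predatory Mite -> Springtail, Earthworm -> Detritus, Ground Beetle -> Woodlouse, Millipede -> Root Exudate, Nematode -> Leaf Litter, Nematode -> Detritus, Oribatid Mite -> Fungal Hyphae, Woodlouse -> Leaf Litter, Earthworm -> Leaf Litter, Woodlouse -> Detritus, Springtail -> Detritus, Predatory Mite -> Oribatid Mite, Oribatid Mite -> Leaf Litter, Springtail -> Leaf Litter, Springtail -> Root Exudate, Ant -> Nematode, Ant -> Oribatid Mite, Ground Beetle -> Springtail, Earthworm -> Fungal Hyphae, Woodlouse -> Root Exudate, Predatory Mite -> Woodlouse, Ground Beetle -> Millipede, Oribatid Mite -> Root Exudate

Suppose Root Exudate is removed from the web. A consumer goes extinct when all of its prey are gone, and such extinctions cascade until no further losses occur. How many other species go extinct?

1

Remove Root Exudate.
Round 1: Millipede (all prey gone) → extinct.
No further losses. Total secondary extinctions: 1.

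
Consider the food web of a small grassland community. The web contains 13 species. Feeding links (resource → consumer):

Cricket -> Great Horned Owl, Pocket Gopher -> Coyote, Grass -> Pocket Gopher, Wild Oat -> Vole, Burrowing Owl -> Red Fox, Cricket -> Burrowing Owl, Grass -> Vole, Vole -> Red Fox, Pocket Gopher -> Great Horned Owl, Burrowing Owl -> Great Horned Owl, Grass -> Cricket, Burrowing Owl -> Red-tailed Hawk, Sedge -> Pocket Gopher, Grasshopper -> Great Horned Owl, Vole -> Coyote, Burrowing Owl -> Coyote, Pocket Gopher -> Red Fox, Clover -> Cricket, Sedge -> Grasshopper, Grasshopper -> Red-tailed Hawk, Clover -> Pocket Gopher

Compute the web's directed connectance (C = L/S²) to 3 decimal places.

C = 0.124

The web has S = 13 species and L = 21 feeding links.
C = L / S² = 21 / 169 = 0.1243 ≈ 0.124.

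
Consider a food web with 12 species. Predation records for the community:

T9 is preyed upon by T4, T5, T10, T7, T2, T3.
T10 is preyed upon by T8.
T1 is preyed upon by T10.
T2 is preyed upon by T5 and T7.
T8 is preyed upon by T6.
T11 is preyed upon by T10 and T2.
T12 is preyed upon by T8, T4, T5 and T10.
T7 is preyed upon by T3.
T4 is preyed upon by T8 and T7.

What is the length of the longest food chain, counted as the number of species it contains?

One longest chain: T12 → T4 → T8 → T6.
It has 4 species and 3 links.

4 species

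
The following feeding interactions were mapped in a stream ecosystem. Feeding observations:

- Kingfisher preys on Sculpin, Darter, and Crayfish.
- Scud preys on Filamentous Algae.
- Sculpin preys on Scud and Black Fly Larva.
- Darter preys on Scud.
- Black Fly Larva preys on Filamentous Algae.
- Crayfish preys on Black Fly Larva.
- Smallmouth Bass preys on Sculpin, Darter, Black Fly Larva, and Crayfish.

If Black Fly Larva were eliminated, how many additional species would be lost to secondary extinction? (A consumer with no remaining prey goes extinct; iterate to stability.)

1

Remove Black Fly Larva.
Round 1: Crayfish (all prey gone) → extinct.
No further losses. Total secondary extinctions: 1.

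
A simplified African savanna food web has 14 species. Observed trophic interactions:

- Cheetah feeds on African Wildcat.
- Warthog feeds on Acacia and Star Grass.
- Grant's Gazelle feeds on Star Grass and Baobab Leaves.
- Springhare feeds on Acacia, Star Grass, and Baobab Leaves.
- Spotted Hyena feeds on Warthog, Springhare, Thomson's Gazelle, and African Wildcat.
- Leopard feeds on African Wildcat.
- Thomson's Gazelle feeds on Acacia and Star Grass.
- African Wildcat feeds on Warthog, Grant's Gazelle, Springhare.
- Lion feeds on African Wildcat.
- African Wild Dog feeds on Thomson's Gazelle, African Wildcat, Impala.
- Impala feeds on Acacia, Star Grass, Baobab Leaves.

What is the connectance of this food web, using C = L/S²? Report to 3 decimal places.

C = 0.128

The web has S = 14 species and L = 25 feeding links.
C = L / S² = 25 / 196 = 0.1276 ≈ 0.128.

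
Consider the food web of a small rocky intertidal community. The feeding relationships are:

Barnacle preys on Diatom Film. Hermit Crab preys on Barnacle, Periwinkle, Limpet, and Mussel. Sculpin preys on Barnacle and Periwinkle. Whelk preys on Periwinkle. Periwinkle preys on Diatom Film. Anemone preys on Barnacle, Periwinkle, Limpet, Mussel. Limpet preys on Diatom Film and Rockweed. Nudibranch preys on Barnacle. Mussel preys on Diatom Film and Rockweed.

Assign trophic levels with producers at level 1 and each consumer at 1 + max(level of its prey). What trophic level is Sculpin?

Diatom Film is a producer → level 1.
Periwinkle eats Diatom Film → level 2.
Sculpin eats Periwinkle (level 2); other prey at levels: Barnacle 2 → level 3.

Trophic level 3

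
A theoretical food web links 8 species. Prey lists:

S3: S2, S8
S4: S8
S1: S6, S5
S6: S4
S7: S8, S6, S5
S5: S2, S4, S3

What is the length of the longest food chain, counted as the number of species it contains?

One longest chain: S8 → S4 → S6 → S1.
It has 4 species and 3 links.

4 species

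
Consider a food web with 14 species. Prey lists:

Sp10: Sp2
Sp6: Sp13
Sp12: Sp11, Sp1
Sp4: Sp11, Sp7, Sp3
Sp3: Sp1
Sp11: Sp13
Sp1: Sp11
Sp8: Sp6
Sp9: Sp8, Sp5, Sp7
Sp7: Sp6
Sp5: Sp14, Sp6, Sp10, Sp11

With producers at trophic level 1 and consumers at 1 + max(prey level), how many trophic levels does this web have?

5

Producers (level 1): Sp2, Sp14, Sp13.
Sp13 → Sp11 → Sp1 → Sp3 → Sp4 gives Sp4 level 5.
No species has a prey at level 5, so no species reaches level 6.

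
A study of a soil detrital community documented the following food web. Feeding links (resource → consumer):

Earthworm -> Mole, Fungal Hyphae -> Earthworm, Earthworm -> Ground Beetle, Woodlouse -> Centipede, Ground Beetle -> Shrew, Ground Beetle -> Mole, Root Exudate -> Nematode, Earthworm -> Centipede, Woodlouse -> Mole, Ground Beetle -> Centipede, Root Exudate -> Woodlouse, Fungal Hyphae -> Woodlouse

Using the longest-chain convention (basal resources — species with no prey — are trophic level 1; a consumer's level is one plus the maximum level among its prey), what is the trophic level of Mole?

Trophic level 4

Fungal Hyphae has no prey (basal) → level 1.
Earthworm eats Fungal Hyphae → level 2.
Ground Beetle eats Earthworm → level 3.
Mole eats Ground Beetle (level 3); other prey at levels: Woodlouse 2, Earthworm 2 → level 4.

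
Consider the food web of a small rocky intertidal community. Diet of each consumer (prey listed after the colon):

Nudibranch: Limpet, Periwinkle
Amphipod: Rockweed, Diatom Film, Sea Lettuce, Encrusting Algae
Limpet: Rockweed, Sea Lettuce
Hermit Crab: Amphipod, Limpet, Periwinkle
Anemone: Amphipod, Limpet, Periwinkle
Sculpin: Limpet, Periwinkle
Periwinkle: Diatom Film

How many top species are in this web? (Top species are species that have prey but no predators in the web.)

4

Top species (has prey, but nothing eats it): Hermit Crab, Nudibranch, Sculpin, Anemone.
Count: 4.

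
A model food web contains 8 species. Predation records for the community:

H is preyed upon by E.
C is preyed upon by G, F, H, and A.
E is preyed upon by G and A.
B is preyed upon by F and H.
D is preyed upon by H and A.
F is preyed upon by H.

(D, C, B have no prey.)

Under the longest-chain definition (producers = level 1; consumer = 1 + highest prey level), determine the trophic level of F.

C is a producer → level 1.
F eats C (level 1); other prey at levels: B 1 → level 2.

Trophic level 2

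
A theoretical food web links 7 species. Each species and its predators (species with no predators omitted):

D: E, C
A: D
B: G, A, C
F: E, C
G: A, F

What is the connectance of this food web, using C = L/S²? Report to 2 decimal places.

The web has S = 7 species and L = 10 feeding links.
C = L / S² = 10 / 49 = 0.2041 ≈ 0.20.

C = 0.20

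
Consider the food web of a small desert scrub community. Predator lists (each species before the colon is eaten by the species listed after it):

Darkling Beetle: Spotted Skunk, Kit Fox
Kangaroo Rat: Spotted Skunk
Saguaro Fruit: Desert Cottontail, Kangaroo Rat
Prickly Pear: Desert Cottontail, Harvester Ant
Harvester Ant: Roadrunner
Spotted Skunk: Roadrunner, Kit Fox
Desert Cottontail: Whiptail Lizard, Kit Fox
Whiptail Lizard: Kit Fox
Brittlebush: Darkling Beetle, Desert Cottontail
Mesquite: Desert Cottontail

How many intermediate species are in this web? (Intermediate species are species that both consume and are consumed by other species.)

Intermediate species (has both prey and predators): Darkling Beetle, Desert Cottontail, Harvester Ant, Kangaroo Rat, Whiptail Lizard, Spotted Skunk.
Count: 6.

6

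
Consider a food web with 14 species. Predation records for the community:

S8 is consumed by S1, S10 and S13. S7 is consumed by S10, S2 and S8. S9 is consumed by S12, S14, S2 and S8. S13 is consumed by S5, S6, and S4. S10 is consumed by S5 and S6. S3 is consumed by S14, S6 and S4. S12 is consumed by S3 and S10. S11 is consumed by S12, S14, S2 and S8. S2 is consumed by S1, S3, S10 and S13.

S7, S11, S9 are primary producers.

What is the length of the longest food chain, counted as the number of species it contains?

One longest chain: S7 → S2 → S10 → S5.
It has 4 species and 3 links.

4 species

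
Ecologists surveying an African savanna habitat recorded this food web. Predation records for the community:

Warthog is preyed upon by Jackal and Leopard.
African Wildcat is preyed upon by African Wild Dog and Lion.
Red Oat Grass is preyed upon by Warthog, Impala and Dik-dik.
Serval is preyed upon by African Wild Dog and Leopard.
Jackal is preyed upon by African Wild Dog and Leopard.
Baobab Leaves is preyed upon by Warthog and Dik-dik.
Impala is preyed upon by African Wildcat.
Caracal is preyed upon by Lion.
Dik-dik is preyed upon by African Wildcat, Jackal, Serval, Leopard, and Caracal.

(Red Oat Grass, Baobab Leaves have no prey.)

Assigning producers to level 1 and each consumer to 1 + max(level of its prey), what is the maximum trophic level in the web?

4

Producers (level 1): Red Oat Grass, Baobab Leaves.
Red Oat Grass → Dik-dik → Caracal → Lion gives Lion level 4.
No species has a prey at level 4, so no species reaches level 5.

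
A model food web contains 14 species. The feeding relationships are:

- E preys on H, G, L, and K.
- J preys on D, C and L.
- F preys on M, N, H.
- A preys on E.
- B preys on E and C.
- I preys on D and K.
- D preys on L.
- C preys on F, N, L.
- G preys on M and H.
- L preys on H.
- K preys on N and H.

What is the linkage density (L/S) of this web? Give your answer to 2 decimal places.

L/S = 1.71

There are L = 24 links among S = 14 species.
L/S = 24/14 = 1.7143 ≈ 1.71.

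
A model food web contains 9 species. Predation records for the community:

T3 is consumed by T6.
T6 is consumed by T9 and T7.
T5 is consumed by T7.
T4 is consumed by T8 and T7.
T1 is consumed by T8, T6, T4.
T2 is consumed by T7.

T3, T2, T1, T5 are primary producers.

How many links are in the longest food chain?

One longest chain: T3 → T6 → T9.
It has 3 species and 2 links.

2 links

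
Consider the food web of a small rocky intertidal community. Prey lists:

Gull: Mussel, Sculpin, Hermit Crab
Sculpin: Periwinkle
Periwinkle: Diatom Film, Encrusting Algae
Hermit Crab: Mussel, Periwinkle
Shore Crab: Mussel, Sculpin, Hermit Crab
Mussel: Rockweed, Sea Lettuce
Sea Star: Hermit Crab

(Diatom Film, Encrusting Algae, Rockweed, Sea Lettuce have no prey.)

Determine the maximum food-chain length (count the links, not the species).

3 links

One longest chain: Rockweed → Mussel → Hermit Crab → Sea Star.
It has 4 species and 3 links.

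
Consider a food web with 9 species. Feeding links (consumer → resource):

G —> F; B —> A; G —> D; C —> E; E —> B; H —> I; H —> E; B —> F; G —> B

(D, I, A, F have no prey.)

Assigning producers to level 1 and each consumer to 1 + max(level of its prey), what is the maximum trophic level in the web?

4

Producers (level 1): D, I, A, F.
A → B → E → C gives C level 4.
No species has a prey at level 4, so no species reaches level 5.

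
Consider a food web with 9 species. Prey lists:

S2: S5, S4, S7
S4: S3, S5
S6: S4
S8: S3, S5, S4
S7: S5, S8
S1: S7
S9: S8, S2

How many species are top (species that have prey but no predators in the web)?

Top species (has prey, but nothing eats it): S6, S1, S9.
Count: 3.

3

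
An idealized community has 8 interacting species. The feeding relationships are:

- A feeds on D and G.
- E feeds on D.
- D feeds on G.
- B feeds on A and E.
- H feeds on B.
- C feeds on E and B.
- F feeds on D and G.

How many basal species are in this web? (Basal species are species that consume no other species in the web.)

Basal species (no prey listed): G.
Count: 1.

1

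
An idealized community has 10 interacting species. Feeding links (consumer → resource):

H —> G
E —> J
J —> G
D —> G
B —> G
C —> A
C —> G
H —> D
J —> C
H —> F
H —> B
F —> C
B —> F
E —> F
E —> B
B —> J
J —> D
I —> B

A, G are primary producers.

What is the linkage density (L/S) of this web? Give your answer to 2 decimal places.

There are L = 18 links among S = 10 species.
L/S = 18/10 = 1.8000 ≈ 1.80.

L/S = 1.80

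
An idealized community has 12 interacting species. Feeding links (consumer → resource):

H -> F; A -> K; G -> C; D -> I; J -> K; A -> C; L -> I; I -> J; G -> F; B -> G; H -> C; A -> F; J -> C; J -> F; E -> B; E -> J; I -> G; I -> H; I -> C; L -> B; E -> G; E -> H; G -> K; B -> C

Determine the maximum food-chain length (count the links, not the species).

3 links

One longest chain: F → G → I → L.
It has 4 species and 3 links.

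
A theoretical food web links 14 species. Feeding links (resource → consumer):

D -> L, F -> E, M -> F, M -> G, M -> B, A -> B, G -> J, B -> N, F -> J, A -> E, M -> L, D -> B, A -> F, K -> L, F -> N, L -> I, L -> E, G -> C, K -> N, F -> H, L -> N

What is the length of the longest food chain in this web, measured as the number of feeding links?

2 links

One longest chain: M → F → E.
It has 3 species and 2 links.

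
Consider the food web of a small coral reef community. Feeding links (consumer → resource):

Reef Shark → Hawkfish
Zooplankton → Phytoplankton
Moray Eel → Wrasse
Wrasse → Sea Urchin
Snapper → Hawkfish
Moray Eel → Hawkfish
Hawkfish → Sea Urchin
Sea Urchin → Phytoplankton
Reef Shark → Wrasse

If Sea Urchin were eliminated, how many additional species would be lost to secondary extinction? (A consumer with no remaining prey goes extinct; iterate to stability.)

5

Remove Sea Urchin.
Round 1: Hawkfish (all prey gone), Wrasse (all prey gone) → extinct.
Round 2: Snapper (all prey gone), Reef Shark (all prey gone), Moray Eel (all prey gone) → extinct.
No further losses. Total secondary extinctions: 5.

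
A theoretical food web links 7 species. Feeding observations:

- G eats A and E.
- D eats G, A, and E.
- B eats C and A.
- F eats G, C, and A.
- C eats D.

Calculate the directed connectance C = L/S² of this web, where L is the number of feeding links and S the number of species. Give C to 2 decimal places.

The web has S = 7 species and L = 11 feeding links.
C = L / S² = 11 / 49 = 0.2245 ≈ 0.22.

C = 0.22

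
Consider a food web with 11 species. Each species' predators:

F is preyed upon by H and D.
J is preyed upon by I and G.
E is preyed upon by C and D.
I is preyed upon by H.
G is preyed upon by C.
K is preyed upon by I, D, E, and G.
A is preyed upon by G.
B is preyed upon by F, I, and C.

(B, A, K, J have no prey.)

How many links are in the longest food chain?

2 links

One longest chain: K → E → C.
It has 3 species and 2 links.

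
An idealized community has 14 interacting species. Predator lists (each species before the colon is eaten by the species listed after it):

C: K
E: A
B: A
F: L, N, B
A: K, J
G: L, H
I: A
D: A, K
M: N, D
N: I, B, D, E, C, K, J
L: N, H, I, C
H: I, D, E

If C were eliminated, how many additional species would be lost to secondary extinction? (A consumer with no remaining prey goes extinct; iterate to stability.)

0

Remove C.
Every predator of it retains at least one other prey: K still has N, D, A.
No consumer loses all prey, so no secondary extinctions occur.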